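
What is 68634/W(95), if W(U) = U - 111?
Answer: -34317/8 ≈ -4289.6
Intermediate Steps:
W(U) = -111 + U
68634/W(95) = 68634/(-111 + 95) = 68634/(-16) = 68634*(-1/16) = -34317/8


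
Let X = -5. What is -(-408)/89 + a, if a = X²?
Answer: 2633/89 ≈ 29.584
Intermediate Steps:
a = 25 (a = (-5)² = 25)
-(-408)/89 + a = -(-408)/89 + 25 = -51*(-8/89) + 25 = 408/89 + 25 = 2633/89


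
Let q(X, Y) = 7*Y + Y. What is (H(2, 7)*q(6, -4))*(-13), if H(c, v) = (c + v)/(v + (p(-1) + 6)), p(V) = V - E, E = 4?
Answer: 468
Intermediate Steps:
q(X, Y) = 8*Y
p(V) = -4 + V (p(V) = V - 1*4 = V - 4 = -4 + V)
H(c, v) = (c + v)/(1 + v) (H(c, v) = (c + v)/(v + ((-4 - 1) + 6)) = (c + v)/(v + (-5 + 6)) = (c + v)/(v + 1) = (c + v)/(1 + v))
(H(2, 7)*q(6, -4))*(-13) = (((2 + 7)/(1 + 7))*(8*(-4)))*(-13) = ((9/8)*(-32))*(-13) = -36*(-13) = 468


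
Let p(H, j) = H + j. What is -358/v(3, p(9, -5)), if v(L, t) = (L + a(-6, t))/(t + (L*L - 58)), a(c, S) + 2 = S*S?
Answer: 16110/17 ≈ 947.65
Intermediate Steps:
a(c, S) = -2 + S² (a(c, S) = -2 + S*S = -2 + S²)
v(L, t) = (-2 + L + t²)/(-58 + t + L²) (v(L, t) = (L + (-2 + t²))/(t + (L*L - 58)) = (-2 + L + t²)/(t + (L² - 58)) = (-2 + L + t²)/(t + (-58 + L²)) = (-2 + L + t²)/(-58 + t + L²))
-358/v(3, p(9, -5)) = -358*(-58 + (9 - 5) + 3²)/(-2 + 3 + (9 - 5)²) = -358*(-58 + 4 + 9)/(-2 + 3 + 4²) = -358*(-45/(-2 + 3 + 16)) = -358/((-1/45*17)) = -358/(-17/45) = -358*(-45/17) = 16110/17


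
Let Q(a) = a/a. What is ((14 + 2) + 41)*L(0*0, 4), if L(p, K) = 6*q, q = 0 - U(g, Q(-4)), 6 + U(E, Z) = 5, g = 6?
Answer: 342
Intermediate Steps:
Q(a) = 1
U(E, Z) = -1 (U(E, Z) = -6 + 5 = -1)
q = 1 (q = 0 - 1*(-1) = 0 + 1 = 1)
L(p, K) = 6 (L(p, K) = 6*1 = 6)
((14 + 2) + 41)*L(0*0, 4) = ((14 + 2) + 41)*6 = (16 + 41)*6 = 57*6 = 342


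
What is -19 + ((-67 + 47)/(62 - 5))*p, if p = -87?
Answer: 219/19 ≈ 11.526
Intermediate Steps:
-19 + ((-67 + 47)/(62 - 5))*p = -19 + ((-67 + 47)/(62 - 5))*(-87) = -19 - 20/57*(-87) = -19 + 580/19 = 219/19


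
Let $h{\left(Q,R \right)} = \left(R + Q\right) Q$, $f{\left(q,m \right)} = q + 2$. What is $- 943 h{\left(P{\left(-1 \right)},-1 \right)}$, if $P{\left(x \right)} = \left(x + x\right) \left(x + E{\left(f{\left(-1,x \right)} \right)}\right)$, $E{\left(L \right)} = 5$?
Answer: $-67896$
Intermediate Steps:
$f{\left(q,m \right)} = 2 + q$
$P{\left(x \right)} = 2 x \left(5 + x\right)$ ($P{\left(x \right)} = \left(x + x\right) \left(x + 5\right) = 2 x \left(5 + x\right)$)
$h{\left(Q,R \right)} = Q \left(Q + R\right)$ ($h{\left(Q,R \right)} = \left(Q + R\right) Q = Q \left(Q + R\right)$)
$- 943 h{\left(P{\left(-1 \right)},-1 \right)} = - 943 \cdot 2 \left(-1\right) \left(5 - 1\right) \left(2 \left(-1\right) \left(5 - 1\right) - 1\right) = - 943 \cdot 2 \left(-1\right) 4 \left(2 \left(-1\right) 4 - 1\right) = - 943 \left(- 8 \left(-8 - 1\right)\right) = - 943 \left(\left(-8\right) \left(-9\right)\right) = \left(-943\right) 72 = -67896$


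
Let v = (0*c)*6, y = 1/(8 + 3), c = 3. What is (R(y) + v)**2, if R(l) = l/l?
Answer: 1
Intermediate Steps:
y = 1/11 ≈ 0.090909
v = 0 (v = (0*3)*6 = 0*6 = 0)
R(l) = 1
(R(y) + v)**2 = (1 + 0)**2 = 1**2 = 1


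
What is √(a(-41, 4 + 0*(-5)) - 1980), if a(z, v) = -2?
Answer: I*√1982 ≈ 44.52*I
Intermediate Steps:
√(a(-41, 4 + 0*(-5)) - 1980) = √(-2 - 1980) = √(-1982) = I*√1982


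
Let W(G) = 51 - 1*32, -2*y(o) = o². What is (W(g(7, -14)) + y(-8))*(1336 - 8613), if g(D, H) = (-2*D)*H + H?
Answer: 94601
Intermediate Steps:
g(D, H) = H - 2*D*H (g(D, H) = -2*D*H + H = H - 2*D*H)
y(o) = -o²/2
W(G) = 19 (W(G) = 51 - 32 = 19)
(W(g(7, -14)) + y(-8))*(1336 - 8613) = (19 - ½*(-8)²)*(1336 - 8613) = (19 - ½*64)*(-7277) = (19 - 32)*(-7277) = -13*(-7277) = 94601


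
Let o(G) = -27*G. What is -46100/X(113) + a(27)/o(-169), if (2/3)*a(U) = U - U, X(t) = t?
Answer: -46100/113 ≈ -407.96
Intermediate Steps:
a(U) = 0 (a(U) = 3*(U - U)/2 = (3/2)*0 = 0)
-46100/X(113) + a(27)/o(-169) = -46100/113 + 0/((-27*(-169))) = -46100*1/113 + 0/4563 = -46100/113 + 0*(1/4563) = -46100/113 + 0 = -46100/113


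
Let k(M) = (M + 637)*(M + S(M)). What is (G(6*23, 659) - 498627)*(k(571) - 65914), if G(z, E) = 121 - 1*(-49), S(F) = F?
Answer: -654784081254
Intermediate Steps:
G(z, E) = 170 (G(z, E) = 121 + 49 = 170)
k(M) = 2*M*(637 + M) (k(M) = (M + 637)*(M + M) = (637 + M)*(2*M) = 2*M*(637 + M))
(G(6*23, 659) - 498627)*(k(571) - 65914) = (170 - 498627)*(2*571*(637 + 571) - 65914) = -498457*(2*571*1208 - 65914) = -498457*(1379536 - 65914) = -498457*1313622 = -654784081254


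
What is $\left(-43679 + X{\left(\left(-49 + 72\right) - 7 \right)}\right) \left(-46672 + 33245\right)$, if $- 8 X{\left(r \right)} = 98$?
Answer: $\frac{2346569655}{4} \approx 5.8664 \cdot 10^{8}$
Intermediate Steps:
$X{\left(r \right)} = - \frac{49}{4}$ ($X{\left(r \right)} = \left(- \frac{1}{8}\right) 98 = - \frac{49}{4}$)
$\left(-43679 + X{\left(\left(-49 + 72\right) - 7 \right)}\right) \left(-46672 + 33245\right) = \left(-43679 - \frac{49}{4}\right) \left(-46672 + 33245\right) = \left(- \frac{174765}{4}\right) \left(-13427\right) = \frac{2346569655}{4}$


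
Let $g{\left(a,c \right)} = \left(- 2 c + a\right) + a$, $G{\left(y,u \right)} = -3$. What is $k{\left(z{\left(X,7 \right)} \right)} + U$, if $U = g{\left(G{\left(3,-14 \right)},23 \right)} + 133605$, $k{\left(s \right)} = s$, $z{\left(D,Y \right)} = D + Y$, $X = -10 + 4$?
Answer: $133554$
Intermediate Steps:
$X = -6$
$g{\left(a,c \right)} = - 2 c + 2 a$ ($g{\left(a,c \right)} = \left(a - 2 c\right) + a = - 2 c + 2 a$)
$U = 133553$ ($U = \left(\left(-2\right) 23 + 2 \left(-3\right)\right) + 133605 = \left(-46 - 6\right) + 133605 = -52 + 133605 = 133553$)
$k{\left(z{\left(X,7 \right)} \right)} + U = \left(-6 + 7\right) + 133553 = 1 + 133553 = 133554$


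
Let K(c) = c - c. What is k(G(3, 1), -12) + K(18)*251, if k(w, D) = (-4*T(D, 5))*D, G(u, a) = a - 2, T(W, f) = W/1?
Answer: -576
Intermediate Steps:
K(c) = 0
T(W, f) = W (T(W, f) = W*1 = W)
G(u, a) = -2 + a
k(w, D) = -4*D² (k(w, D) = (-4*D)*D = -4*D²)
k(G(3, 1), -12) + K(18)*251 = -4*(-12)² + 0*251 = -4*144 + 0 = -576 + 0 = -576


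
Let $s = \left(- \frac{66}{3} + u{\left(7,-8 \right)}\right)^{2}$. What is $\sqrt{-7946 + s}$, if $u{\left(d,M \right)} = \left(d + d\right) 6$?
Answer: $i \sqrt{4102} \approx 64.047 i$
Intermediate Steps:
$u{\left(d,M \right)} = 12 d$ ($u{\left(d,M \right)} = 2 d 6 = 12 d$)
$s = 3844$ ($s = \left(- \frac{66}{3} + 12 \cdot 7\right)^{2} = \left(\left(-66\right) \frac{1}{3} + 84\right)^{2} = \left(-22 + 84\right)^{2} = 62^{2} = 3844$)
$\sqrt{-7946 + s} = \sqrt{-7946 + 3844} = \sqrt{-4102} = i \sqrt{4102}$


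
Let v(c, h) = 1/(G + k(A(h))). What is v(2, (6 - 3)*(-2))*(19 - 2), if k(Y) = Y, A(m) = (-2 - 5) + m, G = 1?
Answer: -17/12 ≈ -1.4167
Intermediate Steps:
A(m) = -7 + m
v(c, h) = 1/(-6 + h) (v(c, h) = 1/(1 + (-7 + h)) = 1/(-6 + h))
v(2, (6 - 3)*(-2))*(19 - 2) = (19 - 2)/(-6 + (6 - 3)*(-2)) = 17/(-6 + 3*(-2)) = 17/(-6 - 6) = 17/(-12) = -1/12*17 = -17/12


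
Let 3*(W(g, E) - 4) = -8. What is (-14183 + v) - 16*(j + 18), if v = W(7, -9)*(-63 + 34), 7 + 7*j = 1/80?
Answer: -1521838/105 ≈ -14494.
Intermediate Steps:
j = -559/560 (j = -1 + (1/80)/7 = -1 + (1*(1/80))/7 = -1 + (1/7)*(1/80) = -1 + 1/560 = -559/560 ≈ -0.99821)
W(g, E) = 4/3 (W(g, E) = 4 + (1/3)*(-8) = 4 - 8/3 = 4/3)
v = -116/3 (v = 4*(-63 + 34)/3 = (4/3)*(-29) = -116/3 ≈ -38.667)
(-14183 + v) - 16*(j + 18) = (-14183 - 116/3) - 16*(-559/560 + 18) = -42665/3 - 16*9521/560 = -42665/3 - 9521/35 = -1521838/105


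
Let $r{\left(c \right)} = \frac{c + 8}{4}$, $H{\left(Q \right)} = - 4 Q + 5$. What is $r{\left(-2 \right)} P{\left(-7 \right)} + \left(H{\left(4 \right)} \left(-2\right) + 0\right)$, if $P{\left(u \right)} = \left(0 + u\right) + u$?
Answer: $1$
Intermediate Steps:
$P{\left(u \right)} = 2 u$ ($P{\left(u \right)} = u + u = 2 u$)
$H{\left(Q \right)} = 5 - 4 Q$
$r{\left(c \right)} = 2 + \frac{c}{4}$ ($r{\left(c \right)} = \left(8 + c\right) \frac{1}{4} = 2 + \frac{c}{4}$)
$r{\left(-2 \right)} P{\left(-7 \right)} + \left(H{\left(4 \right)} \left(-2\right) + 0\right) = \left(2 + \frac{1}{4} \left(-2\right)\right) 2 \left(-7\right) + \left(\left(5 - 16\right) \left(-2\right) + 0\right) = \left(2 - \frac{1}{2}\right) \left(-14\right) + \left(\left(5 - 16\right) \left(-2\right) + 0\right) = \frac{3}{2} \left(-14\right) + \left(\left(-11\right) \left(-2\right) + 0\right) = -21 + \left(22 + 0\right) = -21 + 22 = 1$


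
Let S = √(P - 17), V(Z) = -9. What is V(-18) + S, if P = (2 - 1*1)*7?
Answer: -9 + I*√10 ≈ -9.0 + 3.1623*I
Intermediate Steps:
P = 7 (P = (2 - 1)*7 = 1*7 = 7)
S = I*√10 (S = √(7 - 17) = √(-10) = I*√10 ≈ 3.1623*I)
V(-18) + S = -9 + I*√10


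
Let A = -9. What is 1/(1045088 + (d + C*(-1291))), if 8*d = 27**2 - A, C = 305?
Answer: 4/2605701 ≈ 1.5351e-6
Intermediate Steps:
d = 369/4 (d = (27**2 - 1*(-9))/8 = (729 + 9)/8 = (1/8)*738 = 369/4 ≈ 92.250)
1/(1045088 + (d + C*(-1291))) = 1/(1045088 + (369/4 + 305*(-1291))) = 1/(1045088 + (369/4 - 393755)) = 1/(1045088 - 1574651/4) = 1/(2605701/4) = 4/2605701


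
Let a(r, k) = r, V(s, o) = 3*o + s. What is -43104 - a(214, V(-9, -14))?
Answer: -43318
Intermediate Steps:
V(s, o) = s + 3*o
-43104 - a(214, V(-9, -14)) = -43104 - 1*214 = -43104 - 214 = -43318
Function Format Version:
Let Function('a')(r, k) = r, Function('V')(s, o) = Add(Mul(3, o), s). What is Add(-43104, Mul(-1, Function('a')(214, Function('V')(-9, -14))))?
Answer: -43318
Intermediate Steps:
Function('V')(s, o) = Add(s, Mul(3, o))
Add(-43104, Mul(-1, Function('a')(214, Function('V')(-9, -14)))) = Add(-43104, Mul(-1, 214)) = Add(-43104, -214) = -43318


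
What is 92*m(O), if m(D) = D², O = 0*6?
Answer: 0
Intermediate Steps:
O = 0
92*m(O) = 92*0² = 92*0 = 0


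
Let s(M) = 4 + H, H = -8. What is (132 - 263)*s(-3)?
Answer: 524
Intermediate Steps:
s(M) = -4 (s(M) = 4 - 8 = -4)
(132 - 263)*s(-3) = (132 - 263)*(-4) = -131*(-4) = 524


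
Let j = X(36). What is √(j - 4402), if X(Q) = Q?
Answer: I*√4366 ≈ 66.076*I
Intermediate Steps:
j = 36
√(j - 4402) = √(36 - 4402) = √(-4366) = I*√4366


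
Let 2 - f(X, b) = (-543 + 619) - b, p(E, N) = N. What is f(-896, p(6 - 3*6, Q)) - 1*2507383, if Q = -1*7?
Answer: -2507464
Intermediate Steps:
Q = -7
f(X, b) = -74 + b (f(X, b) = 2 - ((-543 + 619) - b) = 2 - (76 - b) = 2 + (-76 + b) = -74 + b)
f(-896, p(6 - 3*6, Q)) - 1*2507383 = (-74 - 7) - 1*2507383 = -81 - 2507383 = -2507464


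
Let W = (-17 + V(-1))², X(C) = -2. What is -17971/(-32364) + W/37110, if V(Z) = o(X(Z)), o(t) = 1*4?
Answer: 112062221/200171340 ≈ 0.55983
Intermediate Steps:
o(t) = 4
V(Z) = 4
W = 169 (W = (-17 + 4)² = (-13)² = 169)
-17971/(-32364) + W/37110 = -17971/(-32364) + 169/37110 = -17971*(-1/32364) + 169*(1/37110) = 17971/32364 + 169/37110 = 112062221/200171340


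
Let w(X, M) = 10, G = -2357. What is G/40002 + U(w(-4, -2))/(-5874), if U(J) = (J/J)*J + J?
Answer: -2440843/39161958 ≈ -0.062327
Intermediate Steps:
U(J) = 2*J (U(J) = 1*J + J = J + J = 2*J)
G/40002 + U(w(-4, -2))/(-5874) = -2357/40002 + (2*10)/(-5874) = -2357*1/40002 + 20*(-1/5874) = -2357/40002 - 10/2937 = -2440843/39161958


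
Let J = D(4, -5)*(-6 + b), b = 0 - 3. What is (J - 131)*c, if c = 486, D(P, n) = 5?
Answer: -85536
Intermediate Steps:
b = -3
J = -45 (J = 5*(-6 - 3) = 5*(-9) = -45)
(J - 131)*c = (-45 - 131)*486 = -176*486 = -85536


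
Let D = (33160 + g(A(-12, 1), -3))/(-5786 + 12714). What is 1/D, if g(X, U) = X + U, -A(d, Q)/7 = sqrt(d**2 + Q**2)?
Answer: 28713962/137422443 + 6062*sqrt(145)/137422443 ≈ 0.20948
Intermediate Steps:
A(d, Q) = -7*sqrt(Q**2 + d**2) (A(d, Q) = -7*sqrt(d**2 + Q**2) = -7*sqrt(Q**2 + d**2))
g(X, U) = U + X
D = 33157/6928 - 7*sqrt(145)/6928 (D = (33160 + (-3 - 7*sqrt(1**2 + (-12)**2)))/(-5786 + 12714) = (33160 + (-3 - 7*sqrt(1 + 144)))/6928 = (33160 + (-3 - 7*sqrt(145)))*(1/6928) = (33157 - 7*sqrt(145))*(1/6928) = 33157/6928 - 7*sqrt(145)/6928 ≈ 4.7738)
1/D = 1/(33157/6928 - 7*sqrt(145)/6928)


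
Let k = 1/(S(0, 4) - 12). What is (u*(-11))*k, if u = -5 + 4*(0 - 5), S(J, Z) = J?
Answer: -275/12 ≈ -22.917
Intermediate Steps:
k = -1/12 (k = 1/(0 - 12) = 1/(-12) = -1/12 ≈ -0.083333)
u = -25 (u = -5 + 4*(-5) = -5 - 20 = -25)
(u*(-11))*k = -25*(-11)*(-1/12) = 275*(-1/12) = -275/12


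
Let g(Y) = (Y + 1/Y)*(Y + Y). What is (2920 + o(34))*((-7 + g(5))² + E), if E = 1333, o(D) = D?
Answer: 9919532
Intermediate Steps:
g(Y) = 2*Y*(Y + 1/Y) (g(Y) = (Y + 1/Y)*(2*Y) = 2*Y*(Y + 1/Y))
(2920 + o(34))*((-7 + g(5))² + E) = (2920 + 34)*((-7 + (2 + 2*5²))² + 1333) = 2954*((-7 + (2 + 2*25))² + 1333) = 2954*((-7 + (2 + 50))² + 1333) = 2954*((-7 + 52)² + 1333) = 2954*(45² + 1333) = 2954*(2025 + 1333) = 2954*3358 = 9919532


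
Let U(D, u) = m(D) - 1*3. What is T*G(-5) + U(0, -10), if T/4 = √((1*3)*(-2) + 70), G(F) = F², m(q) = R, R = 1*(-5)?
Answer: 792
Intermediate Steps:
R = -5
m(q) = -5
U(D, u) = -8 (U(D, u) = -5 - 1*3 = -5 - 3 = -8)
T = 32 (T = 4*√((1*3)*(-2) + 70) = 4*√(3*(-2) + 70) = 4*√(-6 + 70) = 4*√64 = 4*8 = 32)
T*G(-5) + U(0, -10) = 32*(-5)² - 8 = 32*25 - 8 = 800 - 8 = 792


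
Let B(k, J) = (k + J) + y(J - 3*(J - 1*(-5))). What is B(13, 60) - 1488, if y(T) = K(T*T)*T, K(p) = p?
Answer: -2461790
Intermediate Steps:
y(T) = T**3 (y(T) = (T*T)*T = T**2*T = T**3)
B(k, J) = J + k + (-15 - 2*J)**3 (B(k, J) = (k + J) + (J - 3*(J - 1*(-5)))**3 = (J + k) + (J - 3*(J + 5))**3 = (J + k) + (J - 3*(5 + J))**3 = (J + k) + (J + (-15 - 3*J))**3 = (J + k) + (-15 - 2*J)**3 = J + k + (-15 - 2*J)**3)
B(13, 60) - 1488 = (60 + 13 - (15 + 2*60)**3) - 1488 = (60 + 13 - (15 + 120)**3) - 1488 = (60 + 13 - 1*135**3) - 1488 = (60 + 13 - 1*2460375) - 1488 = (60 + 13 - 2460375) - 1488 = -2460302 - 1488 = -2461790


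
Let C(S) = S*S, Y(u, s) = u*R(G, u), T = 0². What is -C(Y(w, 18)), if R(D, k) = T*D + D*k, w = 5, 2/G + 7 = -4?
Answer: -2500/121 ≈ -20.661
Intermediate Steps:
G = -2/11 (G = 2/(-7 - 4) = 2/(-11) = 2*(-1/11) = -2/11 ≈ -0.18182)
T = 0
R(D, k) = D*k (R(D, k) = 0*D + D*k = 0 + D*k = D*k)
Y(u, s) = -2*u²/11 (Y(u, s) = u*(-2*u/11) = -2*u²/11)
C(S) = S²
-C(Y(w, 18)) = -(-2/11*5²)² = -(-2/11*25)² = -(-50/11)² = -1*2500/121 = -2500/121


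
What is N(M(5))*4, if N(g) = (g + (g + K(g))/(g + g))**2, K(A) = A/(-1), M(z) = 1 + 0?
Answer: 4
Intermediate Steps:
M(z) = 1
K(A) = -A (K(A) = A*(-1) = -A)
N(g) = g**2 (N(g) = (g + (g - g)/(g + g))**2 = (g + 0/((2*g)))**2 = (g + 0*(1/(2*g)))**2 = (g + 0)**2 = g**2)
N(M(5))*4 = 1**2*4 = 1*4 = 4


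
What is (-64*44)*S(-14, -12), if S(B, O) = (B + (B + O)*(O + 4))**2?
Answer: -105982976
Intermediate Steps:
S(B, O) = (B + (4 + O)*(B + O))**2 (S(B, O) = (B + (B + O)*(4 + O))**2 = (B + (4 + O)*(B + O))**2)
(-64*44)*S(-14, -12) = (-64*44)*((-12)**2 + 4*(-12) + 5*(-14) - 14*(-12))**2 = -2816*(144 - 48 - 70 + 168)**2 = -2816*194**2 = -2816*37636 = -105982976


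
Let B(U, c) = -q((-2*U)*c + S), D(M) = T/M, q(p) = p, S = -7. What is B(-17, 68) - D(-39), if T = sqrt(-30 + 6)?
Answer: -2305 + 2*I*sqrt(6)/39 ≈ -2305.0 + 0.12561*I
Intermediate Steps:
T = 2*I*sqrt(6) (T = sqrt(-24) = 2*I*sqrt(6) ≈ 4.899*I)
D(M) = 2*I*sqrt(6)/M (D(M) = (2*I*sqrt(6))/M = 2*I*sqrt(6)/M)
B(U, c) = 7 + 2*U*c (B(U, c) = -((-2*U)*c - 7) = -(-2*U*c - 7) = -(-7 - 2*U*c) = 7 + 2*U*c)
B(-17, 68) - D(-39) = (7 + 2*(-17)*68) - 2*I*sqrt(6)/(-39) = (7 - 2312) - 2*I*sqrt(6)*(-1)/39 = -2305 - (-2)*I*sqrt(6)/39 = -2305 + 2*I*sqrt(6)/39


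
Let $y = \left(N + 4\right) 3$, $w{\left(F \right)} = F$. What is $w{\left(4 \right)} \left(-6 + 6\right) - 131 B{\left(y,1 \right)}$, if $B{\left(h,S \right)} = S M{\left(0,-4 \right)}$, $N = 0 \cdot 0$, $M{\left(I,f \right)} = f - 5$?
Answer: $1179$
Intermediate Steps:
$M{\left(I,f \right)} = -5 + f$
$N = 0$
$y = 12$ ($y = \left(0 + 4\right) 3 = 4 \cdot 3 = 12$)
$B{\left(h,S \right)} = - 9 S$ ($B{\left(h,S \right)} = S \left(-5 - 4\right) = S \left(-9\right) = - 9 S$)
$w{\left(4 \right)} \left(-6 + 6\right) - 131 B{\left(y,1 \right)} = 4 \left(-6 + 6\right) - 131 \left(\left(-9\right) 1\right) = 4 \cdot 0 - -1179 = 0 + 1179 = 1179$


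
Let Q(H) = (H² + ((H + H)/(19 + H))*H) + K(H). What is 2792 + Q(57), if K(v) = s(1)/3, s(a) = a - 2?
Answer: 36757/6 ≈ 6126.2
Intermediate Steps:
s(a) = -2 + a
K(v) = -⅓ (K(v) = (-2 + 1)/3 = -1*⅓ = -⅓)
Q(H) = -⅓ + H² + 2*H²/(19 + H) (Q(H) = (H² + ((H + H)/(19 + H))*H) - ⅓ = (H² + ((2*H)/(19 + H))*H) - ⅓ = (H² + (2*H/(19 + H))*H) - ⅓ = (H² + 2*H²/(19 + H)) - ⅓ = -⅓ + H² + 2*H²/(19 + H))
2792 + Q(57) = 2792 + (-19 - 1*57 + 3*57³ + 63*57²)/(3*(19 + 57)) = 2792 + (⅓)*(-19 - 57 + 3*185193 + 63*3249)/76 = 2792 + (⅓)*(1/76)*(-19 - 57 + 555579 + 204687) = 2792 + (⅓)*(1/76)*760190 = 2792 + 20005/6 = 36757/6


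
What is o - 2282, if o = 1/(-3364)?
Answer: -7676649/3364 ≈ -2282.0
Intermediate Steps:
o = -1/3364 ≈ -0.00029727
o - 2282 = -1/3364 - 2282 = -7676649/3364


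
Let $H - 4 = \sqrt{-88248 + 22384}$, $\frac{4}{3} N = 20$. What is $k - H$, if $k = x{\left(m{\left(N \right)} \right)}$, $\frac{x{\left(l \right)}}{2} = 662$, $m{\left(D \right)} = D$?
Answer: $1320 - 2 i \sqrt{16466} \approx 1320.0 - 256.64 i$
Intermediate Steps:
$N = 15$ ($N = \frac{3}{4} \cdot 20 = 15$)
$H = 4 + 2 i \sqrt{16466}$ ($H = 4 + \sqrt{-88248 + 22384} = 4 + \sqrt{-65864} = 4 + 2 i \sqrt{16466} \approx 4.0 + 256.64 i$)
$x{\left(l \right)} = 1324$ ($x{\left(l \right)} = 2 \cdot 662 = 1324$)
$k = 1324$
$k - H = 1324 - \left(4 + 2 i \sqrt{16466}\right) = 1320 - 2 i \sqrt{16466}$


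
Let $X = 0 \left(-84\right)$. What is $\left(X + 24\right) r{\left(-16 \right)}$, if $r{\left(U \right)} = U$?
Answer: $-384$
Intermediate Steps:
$X = 0$
$\left(X + 24\right) r{\left(-16 \right)} = \left(0 + 24\right) \left(-16\right) = 24 \left(-16\right) = -384$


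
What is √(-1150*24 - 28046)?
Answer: I*√55646 ≈ 235.89*I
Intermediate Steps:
√(-1150*24 - 28046) = √(-27600 - 28046) = √(-55646) = I*√55646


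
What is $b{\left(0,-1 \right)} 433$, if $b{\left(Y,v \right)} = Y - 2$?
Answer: $-866$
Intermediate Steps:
$b{\left(Y,v \right)} = -2 + Y$ ($b{\left(Y,v \right)} = Y - 2 = -2 + Y$)
$b{\left(0,-1 \right)} 433 = \left(-2 + 0\right) 433 = \left(-2\right) 433 = -866$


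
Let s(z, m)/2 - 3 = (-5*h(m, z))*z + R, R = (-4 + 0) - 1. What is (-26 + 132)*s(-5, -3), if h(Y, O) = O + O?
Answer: -53424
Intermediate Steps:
h(Y, O) = 2*O
R = -5 (R = -4 - 1 = -5)
s(z, m) = -4 - 20*z**2 (s(z, m) = 6 + 2*((-10*z)*z - 5) = 6 + 2*(-10*z**2 - 5) = 6 + 2*(-5 - 10*z**2) = 6 + (-10 - 20*z**2) = -4 - 20*z**2)
(-26 + 132)*s(-5, -3) = (-26 + 132)*(-4 - 20*(-5)**2) = 106*(-4 - 20*25) = 106*(-4 - 500) = 106*(-504) = -53424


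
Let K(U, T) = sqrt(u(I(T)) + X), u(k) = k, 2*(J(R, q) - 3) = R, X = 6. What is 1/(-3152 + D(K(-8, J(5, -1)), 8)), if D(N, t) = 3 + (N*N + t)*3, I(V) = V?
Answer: -2/6181 ≈ -0.00032357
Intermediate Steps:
J(R, q) = 3 + R/2
K(U, T) = sqrt(6 + T) (K(U, T) = sqrt(T + 6) = sqrt(6 + T))
D(N, t) = 3 + 3*t + 3*N**2 (D(N, t) = 3 + (N**2 + t)*3 = 3 + (t + N**2)*3 = 3 + (3*t + 3*N**2) = 3 + 3*t + 3*N**2)
1/(-3152 + D(K(-8, J(5, -1)), 8)) = 1/(-3152 + (3 + 3*8 + 3*(sqrt(6 + (3 + (1/2)*5)))**2)) = 1/(-3152 + (3 + 24 + 3*(sqrt(6 + (3 + 5/2)))**2)) = 1/(-3152 + (3 + 24 + 3*(sqrt(6 + 11/2))**2)) = 1/(-3152 + (3 + 24 + 3*(sqrt(23/2))**2)) = 1/(-3152 + (3 + 24 + 3*(sqrt(46)/2)**2)) = 1/(-3152 + (3 + 24 + 3*(23/2))) = 1/(-3152 + (3 + 24 + 69/2)) = 1/(-3152 + 123/2) = 1/(-6181/2) = -2/6181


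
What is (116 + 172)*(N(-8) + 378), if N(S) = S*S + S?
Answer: 124992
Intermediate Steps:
N(S) = S + S² (N(S) = S² + S = S + S²)
(116 + 172)*(N(-8) + 378) = (116 + 172)*(-8*(1 - 8) + 378) = 288*(-8*(-7) + 378) = 288*(56 + 378) = 288*434 = 124992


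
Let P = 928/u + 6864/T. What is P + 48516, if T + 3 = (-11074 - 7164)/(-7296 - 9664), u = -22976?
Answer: 526740780379/11718478 ≈ 44950.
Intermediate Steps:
T = -16321/8480 (T = -3 + (-11074 - 7164)/(-7296 - 9664) = -3 - 18238/(-16960) = -3 - 18238*(-1/16960) = -3 + 9119/8480 = -16321/8480 ≈ -1.9246)
P = -41792898269/11718478 (P = 928/(-22976) + 6864/(-16321/8480) = 928*(-1/22976) + 6864*(-8480/16321) = -29/718 - 58206720/16321 = -41792898269/11718478 ≈ -3566.4)
P + 48516 = -41792898269/11718478 + 48516 = 526740780379/11718478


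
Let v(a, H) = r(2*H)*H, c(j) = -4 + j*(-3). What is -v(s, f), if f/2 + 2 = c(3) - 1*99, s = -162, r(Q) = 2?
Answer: 456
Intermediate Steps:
c(j) = -4 - 3*j
f = -228 (f = -4 + 2*((-4 - 3*3) - 1*99) = -4 + 2*((-4 - 9) - 99) = -4 + 2*(-13 - 99) = -4 + 2*(-112) = -4 - 224 = -228)
v(a, H) = 2*H
-v(s, f) = -2*(-228) = -1*(-456) = 456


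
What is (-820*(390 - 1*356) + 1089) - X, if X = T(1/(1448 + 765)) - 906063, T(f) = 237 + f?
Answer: 1945304454/2213 ≈ 8.7904e+5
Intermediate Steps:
X = -2004592937/2213 (X = (237 + 1/(1448 + 765)) - 906063 = (237 + 1/2213) - 906063 = 524482/2213 - 906063 = -2004592937/2213 ≈ -9.0583e+5)
(-820*(390 - 1*356) + 1089) - X = (-820*(390 - 1*356) + 1089) - 1*(-2004592937/2213) = (-820*(390 - 356) + 1089) + 2004592937/2213 = (-820*34 + 1089) + 2004592937/2213 = (-27880 + 1089) + 2004592937/2213 = -26791 + 2004592937/2213 = 1945304454/2213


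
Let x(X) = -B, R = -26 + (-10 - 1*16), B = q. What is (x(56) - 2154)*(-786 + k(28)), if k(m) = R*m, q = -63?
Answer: 4688022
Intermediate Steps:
B = -63
R = -52 (R = -26 + (-10 - 16) = -26 - 26 = -52)
k(m) = -52*m
x(X) = 63 (x(X) = -1*(-63) = 63)
(x(56) - 2154)*(-786 + k(28)) = (63 - 2154)*(-786 - 52*28) = -2091*(-786 - 1456) = -2091*(-2242) = 4688022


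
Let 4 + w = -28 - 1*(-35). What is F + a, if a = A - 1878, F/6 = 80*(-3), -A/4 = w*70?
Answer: -4158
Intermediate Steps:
w = 3 (w = -4 + (-28 - 1*(-35)) = -4 + (-28 + 35) = -4 + 7 = 3)
A = -840 (A = -12*70 = -4*210 = -840)
F = -1440 (F = 6*(80*(-3)) = 6*(-240) = -1440)
a = -2718 (a = -840 - 1878 = -2718)
F + a = -1440 - 2718 = -4158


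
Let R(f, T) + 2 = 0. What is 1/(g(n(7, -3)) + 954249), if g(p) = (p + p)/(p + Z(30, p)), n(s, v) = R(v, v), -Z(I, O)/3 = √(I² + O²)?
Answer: 1939988215/1851231812267033 - 6*√226/1851231812267033 ≈ 1.0479e-6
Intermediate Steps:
R(f, T) = -2 (R(f, T) = -2 + 0 = -2)
Z(I, O) = -3*√(I² + O²)
n(s, v) = -2
g(p) = 2*p/(p - 3*√(900 + p²)) (g(p) = (p + p)/(p - 3*√(30² + p²)) = (2*p)/(p - 3*√(900 + p²)) = 2*p/(p - 3*√(900 + p²)))
1/(g(n(7, -3)) + 954249) = 1/(2*(-2)/(-2 - 3*√(900 + (-2)²)) + 954249) = 1/(2*(-2)/(-2 - 3*√(900 + 4)) + 954249) = 1/(2*(-2)/(-2 - 6*√226) + 954249) = 1/(-4/(-2 - 6*√226) + 954249) = 1/(954249 - 4/(-2 - 6*√226))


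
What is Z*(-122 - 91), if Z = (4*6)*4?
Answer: -20448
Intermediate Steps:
Z = 96 (Z = 24*4 = 96)
Z*(-122 - 91) = 96*(-122 - 91) = 96*(-213) = -20448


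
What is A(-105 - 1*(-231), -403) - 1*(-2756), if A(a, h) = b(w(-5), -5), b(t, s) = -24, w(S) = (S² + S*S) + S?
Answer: 2732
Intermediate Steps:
w(S) = S + 2*S² (w(S) = (S² + S²) + S = 2*S² + S = S + 2*S²)
A(a, h) = -24
A(-105 - 1*(-231), -403) - 1*(-2756) = -24 - 1*(-2756) = -24 + 2756 = 2732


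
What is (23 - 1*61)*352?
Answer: -13376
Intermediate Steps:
(23 - 1*61)*352 = (23 - 61)*352 = -38*352 = -13376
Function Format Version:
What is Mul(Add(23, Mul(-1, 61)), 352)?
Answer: -13376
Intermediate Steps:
Mul(Add(23, Mul(-1, 61)), 352) = Mul(Add(23, -61), 352) = Mul(-38, 352) = -13376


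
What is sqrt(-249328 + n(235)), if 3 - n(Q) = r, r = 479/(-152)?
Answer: 3*I*sqrt(160009222)/76 ≈ 499.32*I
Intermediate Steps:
r = -479/152 (r = 479*(-1/152) = -479/152 ≈ -3.1513)
n(Q) = 935/152 (n(Q) = 3 - 1*(-479/152) = 3 + 479/152 = 935/152)
sqrt(-249328 + n(235)) = sqrt(-249328 + 935/152) = sqrt(-37896921/152) = 3*I*sqrt(160009222)/76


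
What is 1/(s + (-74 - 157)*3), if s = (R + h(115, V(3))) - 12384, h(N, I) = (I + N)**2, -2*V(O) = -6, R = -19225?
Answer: -1/18378 ≈ -5.4413e-5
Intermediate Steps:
V(O) = 3 (V(O) = -1/2*(-6) = 3)
s = -17685 (s = (-19225 + (3 + 115)**2) - 12384 = (-19225 + 118**2) - 12384 = (-19225 + 13924) - 12384 = -5301 - 12384 = -17685)
1/(s + (-74 - 157)*3) = 1/(-17685 + (-74 - 157)*3) = 1/(-17685 - 231*3) = 1/(-17685 - 693) = 1/(-18378) = -1/18378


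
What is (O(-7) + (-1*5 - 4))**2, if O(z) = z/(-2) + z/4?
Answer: 841/16 ≈ 52.563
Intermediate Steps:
O(z) = -z/4 (O(z) = z*(-1/2) + z*(1/4) = -z/2 + z/4 = -z/4)
(O(-7) + (-1*5 - 4))**2 = (-1/4*(-7) + (-1*5 - 4))**2 = (7/4 + (-5 - 4))**2 = (7/4 - 9)**2 = (-29/4)**2 = 841/16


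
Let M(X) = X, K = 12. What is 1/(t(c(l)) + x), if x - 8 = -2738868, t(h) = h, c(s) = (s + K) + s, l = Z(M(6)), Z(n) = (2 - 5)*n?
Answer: -1/2738884 ≈ -3.6511e-7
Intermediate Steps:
Z(n) = -3*n
l = -18 (l = -3*6 = -18)
c(s) = 12 + 2*s (c(s) = (s + 12) + s = (12 + s) + s = 12 + 2*s)
x = -2738860 (x = 8 - 2738868 = -2738860)
1/(t(c(l)) + x) = 1/((12 + 2*(-18)) - 2738860) = 1/((12 - 36) - 2738860) = 1/(-24 - 2738860) = 1/(-2738884) = -1/2738884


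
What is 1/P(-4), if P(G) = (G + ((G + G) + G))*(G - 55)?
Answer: 1/944 ≈ 0.0010593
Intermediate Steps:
P(G) = 4*G*(-55 + G) (P(G) = (G + (2*G + G))*(-55 + G) = (G + 3*G)*(-55 + G) = (4*G)*(-55 + G) = 4*G*(-55 + G))
1/P(-4) = 1/(4*(-4)*(-55 - 4)) = 1/(4*(-4)*(-59)) = 1/944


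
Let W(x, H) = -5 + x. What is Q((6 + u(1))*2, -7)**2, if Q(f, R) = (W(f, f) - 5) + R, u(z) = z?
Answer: 9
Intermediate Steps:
Q(f, R) = -10 + R + f (Q(f, R) = ((-5 + f) - 5) + R = (-10 + f) + R = -10 + R + f)
Q((6 + u(1))*2, -7)**2 = (-10 - 7 + (6 + 1)*2)**2 = (-10 - 7 + 7*2)**2 = (-10 - 7 + 14)**2 = (-3)**2 = 9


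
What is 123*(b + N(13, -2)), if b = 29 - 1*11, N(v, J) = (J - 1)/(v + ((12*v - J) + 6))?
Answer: 130503/59 ≈ 2211.9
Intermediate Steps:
N(v, J) = (-1 + J)/(6 - J + 13*v) (N(v, J) = (-1 + J)/(v + ((-J + 12*v) + 6)) = (-1 + J)/(v + (6 - J + 12*v)) = (-1 + J)/(6 - J + 13*v))
b = 18 (b = 29 - 11 = 18)
123*(b + N(13, -2)) = 123*(18 + (-1 - 2)/(6 - 1*(-2) + 13*13)) = 123*(18 - 3/(6 + 2 + 169)) = 123*(18 - 3/177) = 123*(18 + (1/177)*(-3)) = 123*(18 - 1/59) = 123*(1061/59) = 130503/59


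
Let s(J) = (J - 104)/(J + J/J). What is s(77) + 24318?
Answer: 632259/26 ≈ 24318.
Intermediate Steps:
s(J) = (-104 + J)/(1 + J) (s(J) = (-104 + J)/(J + 1) = (-104 + J)/(1 + J))
s(77) + 24318 = (-104 + 77)/(1 + 77) + 24318 = -27/78 + 24318 = (1/78)*(-27) + 24318 = -9/26 + 24318 = 632259/26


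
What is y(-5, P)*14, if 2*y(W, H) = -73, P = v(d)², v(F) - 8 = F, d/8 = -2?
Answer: -511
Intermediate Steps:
d = -16 (d = 8*(-2) = -16)
v(F) = 8 + F
P = 64 (P = (8 - 16)² = (-8)² = 64)
y(W, H) = -73/2 (y(W, H) = (½)*(-73) = -73/2)
y(-5, P)*14 = -73/2*14 = -511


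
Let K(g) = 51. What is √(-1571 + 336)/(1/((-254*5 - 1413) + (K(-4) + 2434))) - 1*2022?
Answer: -2022 - 198*I*√1235 ≈ -2022.0 - 6958.2*I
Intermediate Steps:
√(-1571 + 336)/(1/((-254*5 - 1413) + (K(-4) + 2434))) - 1*2022 = √(-1571 + 336)/(1/((-254*5 - 1413) + (51 + 2434))) - 1*2022 = √(-1235)/(1/((-1270 - 1413) + 2485)) - 2022 = (I*√1235)/(1/(-2683 + 2485)) - 2022 = (I*√1235)/(1/(-198)) - 2022 = (I*√1235)/(-1/198) - 2022 = (I*√1235)*(-198) - 2022 = -198*I*√1235 - 2022 = -2022 - 198*I*√1235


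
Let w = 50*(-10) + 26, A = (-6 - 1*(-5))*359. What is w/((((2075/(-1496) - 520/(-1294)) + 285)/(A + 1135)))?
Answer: -118673754496/91633785 ≈ -1295.1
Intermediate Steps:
A = -359 (A = (-6 + 5)*359 = -1*359 = -359)
w = -474 (w = -500 + 26 = -474)
w/((((2075/(-1496) - 520/(-1294)) + 285)/(A + 1135))) = -474*(-359 + 1135)/((2075/(-1496) - 520/(-1294)) + 285) = -474*776/((2075*(-1/1496) - 520*(-1/1294)) + 285) = -474*776/((-2075/1496 + 260/647) + 285) = -474*776/(-953565/967912 + 285) = -474/((274901355/967912)*(1/776)) = -474/274901355/751099712 = -474*751099712/274901355 = -118673754496/91633785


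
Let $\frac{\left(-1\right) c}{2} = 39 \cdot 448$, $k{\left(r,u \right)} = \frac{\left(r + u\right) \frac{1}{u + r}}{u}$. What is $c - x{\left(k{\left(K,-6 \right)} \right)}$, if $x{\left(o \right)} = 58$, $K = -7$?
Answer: $-35002$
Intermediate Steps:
$k{\left(r,u \right)} = \frac{1}{u}$ ($k{\left(r,u \right)} = \frac{\left(r + u\right) \frac{1}{r + u}}{u} = 1 \frac{1}{u} = \frac{1}{u}$)
$c = -34944$ ($c = - 2 \cdot 39 \cdot 448 = \left(-2\right) 17472 = -34944$)
$c - x{\left(k{\left(K,-6 \right)} \right)} = -34944 - 58 = -35002$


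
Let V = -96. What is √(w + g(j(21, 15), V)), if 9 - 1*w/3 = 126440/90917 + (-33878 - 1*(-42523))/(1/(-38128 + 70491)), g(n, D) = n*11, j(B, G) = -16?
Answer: I*√6937856270563654946/90917 ≈ 28971.0*I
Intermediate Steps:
g(n, D) = 11*n
w = -76309764023946/90917 (w = 27 - 3*(126440/90917 + (-33878 - 1*(-42523))/(1/(-38128 + 70491))) = 27 - 3*(126440*(1/90917) + (-33878 + 42523)/(1/32363)) = 27 - 3*(126440/90917 + 8645/(1/32363)) = 27 - 3*(126440/90917 + 8645*32363) = 27 - 3*(126440/90917 + 279778135) = 27 - 3*25436588826235/90917 = 27 - 76309766478705/90917 = -76309764023946/90917 ≈ -8.3933e+8)
√(w + g(j(21, 15), V)) = √(-76309764023946/90917 + 11*(-16)) = √(-76309764023946/90917 - 176) = √(-76309780025338/90917) = I*√6937856270563654946/90917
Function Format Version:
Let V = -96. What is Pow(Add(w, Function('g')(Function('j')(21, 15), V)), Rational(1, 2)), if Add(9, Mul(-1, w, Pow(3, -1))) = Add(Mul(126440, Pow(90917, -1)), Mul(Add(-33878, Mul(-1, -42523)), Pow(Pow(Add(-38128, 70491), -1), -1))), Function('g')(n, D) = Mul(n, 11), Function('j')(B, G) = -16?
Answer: Mul(Rational(1, 90917), I, Pow(6937856270563654946, Rational(1, 2))) ≈ Mul(28971., I)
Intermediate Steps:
Function('g')(n, D) = Mul(11, n)
w = Rational(-76309764023946, 90917) (w = Add(27, Mul(-3, Add(Mul(126440, Pow(90917, -1)), Mul(Add(-33878, Mul(-1, -42523)), Pow(Pow(Add(-38128, 70491), -1), -1))))) = Add(27, Mul(-3, Add(Mul(126440, Rational(1, 90917)), Mul(Add(-33878, 42523), Pow(Pow(32363, -1), -1))))) = Add(27, Mul(-3, Add(Rational(126440, 90917), Mul(8645, Pow(Rational(1, 32363), -1))))) = Add(27, Mul(-3, Add(Rational(126440, 90917), Mul(8645, 32363)))) = Add(27, Mul(-3, Add(Rational(126440, 90917), 279778135))) = Add(27, Mul(-3, Rational(25436588826235, 90917))) = Add(27, Rational(-76309766478705, 90917)) = Rational(-76309764023946, 90917) ≈ -8.3933e+8)
Pow(Add(w, Function('g')(Function('j')(21, 15), V)), Rational(1, 2)) = Pow(Add(Rational(-76309764023946, 90917), Mul(11, -16)), Rational(1, 2)) = Pow(Add(Rational(-76309764023946, 90917), -176), Rational(1, 2)) = Pow(Rational(-76309780025338, 90917), Rational(1, 2)) = Mul(Rational(1, 90917), I, Pow(6937856270563654946, Rational(1, 2)))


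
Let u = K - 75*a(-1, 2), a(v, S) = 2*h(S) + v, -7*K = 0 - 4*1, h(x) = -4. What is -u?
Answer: -4729/7 ≈ -675.57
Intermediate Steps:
K = 4/7 (K = -(0 - 4*1)/7 = -(0 - 4)/7 = -1/7*(-4) = 4/7 ≈ 0.57143)
a(v, S) = -8 + v (a(v, S) = 2*(-4) + v = -8 + v)
u = 4729/7 (u = 4/7 - 75*(-8 - 1) = 4/7 - 75*(-9) = 4/7 + 675 = 4729/7 ≈ 675.57)
-u = -1*4729/7 = -4729/7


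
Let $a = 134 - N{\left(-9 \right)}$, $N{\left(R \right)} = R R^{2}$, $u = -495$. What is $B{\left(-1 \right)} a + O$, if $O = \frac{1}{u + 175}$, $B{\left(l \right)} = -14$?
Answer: $- \frac{3866241}{320} \approx -12082.0$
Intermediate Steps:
$N{\left(R \right)} = R^{3}$
$a = 863$ ($a = 134 - \left(-9\right)^{3} = 134 - -729 = 134 + 729 = 863$)
$O = - \frac{1}{320}$ ($O = \frac{1}{-495 + 175} = \frac{1}{-320} = - \frac{1}{320} \approx -0.003125$)
$B{\left(-1 \right)} a + O = \left(-14\right) 863 - \frac{1}{320} = -12082 - \frac{1}{320} = - \frac{3866241}{320}$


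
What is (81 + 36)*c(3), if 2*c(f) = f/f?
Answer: 117/2 ≈ 58.500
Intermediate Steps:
c(f) = 1/2 (c(f) = (f/f)/2 = (1/2)*1 = 1/2)
(81 + 36)*c(3) = (81 + 36)*(1/2) = 117*(1/2) = 117/2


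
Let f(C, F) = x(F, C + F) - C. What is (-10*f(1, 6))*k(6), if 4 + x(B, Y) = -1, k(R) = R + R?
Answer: 720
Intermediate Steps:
k(R) = 2*R
x(B, Y) = -5 (x(B, Y) = -4 - 1 = -5)
f(C, F) = -5 - C
(-10*f(1, 6))*k(6) = (-10*(-5 - 1*1))*(2*6) = -10*(-5 - 1)*12 = -10*(-6)*12 = 60*12 = 720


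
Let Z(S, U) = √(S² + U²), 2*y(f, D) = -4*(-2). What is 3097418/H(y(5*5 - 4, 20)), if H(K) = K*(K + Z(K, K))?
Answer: -1548709/8 + 1548709*√2/8 ≈ 80187.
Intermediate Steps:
y(f, D) = 4 (y(f, D) = (-4*(-2))/2 = (½)*8 = 4)
H(K) = K*(K + √2*√(K²)) (H(K) = K*(K + √(K² + K²)) = K*(K + √(2*K²)) = K*(K + √2*√(K²)))
3097418/H(y(5*5 - 4, 20)) = 3097418/((4*(4 + √2*√(4²)))) = 3097418/((4*(4 + √2*√16))) = 3097418/((4*(4 + √2*4))) = 3097418/((4*(4 + 4*√2))) = 3097418/(16 + 16*√2)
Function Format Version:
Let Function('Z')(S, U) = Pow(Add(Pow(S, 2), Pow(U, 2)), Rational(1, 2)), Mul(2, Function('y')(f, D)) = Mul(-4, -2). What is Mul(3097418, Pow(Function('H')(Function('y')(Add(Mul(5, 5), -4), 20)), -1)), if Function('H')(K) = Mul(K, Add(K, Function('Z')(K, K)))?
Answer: Add(Rational(-1548709, 8), Mul(Rational(1548709, 8), Pow(2, Rational(1, 2)))) ≈ 80187.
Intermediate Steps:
Function('y')(f, D) = 4 (Function('y')(f, D) = Mul(Rational(1, 2), Mul(-4, -2)) = Mul(Rational(1, 2), 8) = 4)
Function('H')(K) = Mul(K, Add(K, Mul(Pow(2, Rational(1, 2)), Pow(Pow(K, 2), Rational(1, 2))))) (Function('H')(K) = Mul(K, Add(K, Pow(Add(Pow(K, 2), Pow(K, 2)), Rational(1, 2)))) = Mul(K, Add(K, Pow(Mul(2, Pow(K, 2)), Rational(1, 2)))) = Mul(K, Add(K, Mul(Pow(2, Rational(1, 2)), Pow(Pow(K, 2), Rational(1, 2))))))
Mul(3097418, Pow(Function('H')(Function('y')(Add(Mul(5, 5), -4), 20)), -1)) = Mul(3097418, Pow(Mul(4, Add(4, Mul(Pow(2, Rational(1, 2)), Pow(Pow(4, 2), Rational(1, 2))))), -1)) = Mul(3097418, Pow(Mul(4, Add(4, Mul(Pow(2, Rational(1, 2)), Pow(16, Rational(1, 2))))), -1)) = Mul(3097418, Pow(Mul(4, Add(4, Mul(Pow(2, Rational(1, 2)), 4))), -1)) = Mul(3097418, Pow(Mul(4, Add(4, Mul(4, Pow(2, Rational(1, 2))))), -1)) = Mul(3097418, Pow(Add(16, Mul(16, Pow(2, Rational(1, 2)))), -1))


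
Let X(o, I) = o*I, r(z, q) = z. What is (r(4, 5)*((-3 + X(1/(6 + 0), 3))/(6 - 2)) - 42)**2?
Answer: 7921/4 ≈ 1980.3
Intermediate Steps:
X(o, I) = I*o
(r(4, 5)*((-3 + X(1/(6 + 0), 3))/(6 - 2)) - 42)**2 = (4*((-3 + 3/(6 + 0))/(6 - 2)) - 42)**2 = (4*((-3 + 3/6)/4) - 42)**2 = (4*((-3 + 3*(1/6))*(1/4)) - 42)**2 = (4*((-3 + 1/2)*(1/4)) - 42)**2 = (4*(-5/2*1/4) - 42)**2 = (4*(-5/8) - 42)**2 = (-5/2 - 42)**2 = (-89/2)**2 = 7921/4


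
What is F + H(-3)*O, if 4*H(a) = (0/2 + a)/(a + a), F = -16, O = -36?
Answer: -41/2 ≈ -20.500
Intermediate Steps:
H(a) = ⅛ (H(a) = ((0/2 + a)/(a + a))/4 = ((0*(½) + a)/((2*a)))/4 = ((0 + a)*(1/(2*a)))/4 = (a*(1/(2*a)))/4 = (¼)*(½) = ⅛)
F + H(-3)*O = -16 + (⅛)*(-36) = -16 - 9/2 = -41/2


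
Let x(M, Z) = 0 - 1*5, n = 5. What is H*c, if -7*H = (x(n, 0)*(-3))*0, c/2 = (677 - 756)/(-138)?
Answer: 0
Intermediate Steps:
c = 79/69 (c = 2*((677 - 756)/(-138)) = 2*(-79*(-1/138)) = 2*(79/138) = 79/69 ≈ 1.1449)
x(M, Z) = -5 (x(M, Z) = 0 - 5 = -5)
H = 0 (H = -(-5*(-3))*0/7 = -15*0/7 = -⅐*0 = 0)
H*c = 0*(79/69) = 0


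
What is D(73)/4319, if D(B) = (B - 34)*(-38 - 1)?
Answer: -1521/4319 ≈ -0.35216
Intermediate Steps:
D(B) = 1326 - 39*B (D(B) = (-34 + B)*(-39) = 1326 - 39*B)
D(73)/4319 = (1326 - 39*73)/4319 = (1326 - 2847)*(1/4319) = -1521*1/4319 = -1521/4319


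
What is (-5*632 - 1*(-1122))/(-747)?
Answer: 2038/747 ≈ 2.7282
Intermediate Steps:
(-5*632 - 1*(-1122))/(-747) = (-3160 + 1122)*(-1/747) = -2038*(-1/747) = 2038/747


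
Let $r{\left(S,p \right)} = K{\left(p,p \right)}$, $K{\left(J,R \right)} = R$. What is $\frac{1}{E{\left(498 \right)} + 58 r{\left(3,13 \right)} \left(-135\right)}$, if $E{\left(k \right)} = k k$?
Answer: $\frac{1}{146214} \approx 6.8393 \cdot 10^{-6}$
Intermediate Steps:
$E{\left(k \right)} = k^{2}$
$r{\left(S,p \right)} = p$
$\frac{1}{E{\left(498 \right)} + 58 r{\left(3,13 \right)} \left(-135\right)} = \frac{1}{498^{2} + 58 \cdot 13 \left(-135\right)} = \frac{1}{248004 + 754 \left(-135\right)} = \frac{1}{248004 - 101790} = \frac{1}{146214}$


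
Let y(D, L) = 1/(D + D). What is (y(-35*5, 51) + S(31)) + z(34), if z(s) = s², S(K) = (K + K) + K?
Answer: 437149/350 ≈ 1249.0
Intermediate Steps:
y(D, L) = 1/(2*D)
S(K) = 3*K (S(K) = 2*K + K = 3*K)
(y(-35*5, 51) + S(31)) + z(34) = (1/(2*((-35*5))) + 3*31) + 34² = ((½)/(-175) + 93) + 1156 = ((½)*(-1/175) + 93) + 1156 = (-1/350 + 93) + 1156 = 32549/350 + 1156 = 437149/350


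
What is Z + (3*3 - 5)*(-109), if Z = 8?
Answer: -428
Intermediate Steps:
Z + (3*3 - 5)*(-109) = 8 + (3*3 - 5)*(-109) = 8 + (9 - 5)*(-109) = 8 + 4*(-109) = 8 - 436 = -428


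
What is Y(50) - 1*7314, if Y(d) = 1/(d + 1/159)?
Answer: -58153455/7951 ≈ -7314.0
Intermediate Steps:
Y(d) = 1/(1/159 + d) (Y(d) = 1/(d + 1/159) = 1/(1/159 + d))
Y(50) - 1*7314 = 159/(1 + 159*50) - 1*7314 = 159/(1 + 7950) - 7314 = 159/7951 - 7314 = -58153455/7951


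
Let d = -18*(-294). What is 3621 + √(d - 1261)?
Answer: 3621 + √4031 ≈ 3684.5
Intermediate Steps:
d = 5292
3621 + √(d - 1261) = 3621 + √(5292 - 1261) = 3621 + √4031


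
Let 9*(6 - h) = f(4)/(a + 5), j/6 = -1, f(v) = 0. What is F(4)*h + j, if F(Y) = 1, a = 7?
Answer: 0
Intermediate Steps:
j = -6 (j = 6*(-1) = -6)
h = 6 (h = 6 - 0/(7 + 5) = 6 - 0/12 = 6 - ⅑*0 = 6 + 0 = 6)
F(4)*h + j = 1*6 - 6 = 6 - 6 = 0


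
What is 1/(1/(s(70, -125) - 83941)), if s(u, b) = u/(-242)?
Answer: -10156896/121 ≈ -83941.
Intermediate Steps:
s(u, b) = -u/242 (s(u, b) = u*(-1/242) = -u/242)
1/(1/(s(70, -125) - 83941)) = 1/(1/(-1/242*70 - 83941)) = 1/(1/(-35/121 - 83941)) = 1/(1/(-10156896/121)) = 1/(-121/10156896) = -10156896/121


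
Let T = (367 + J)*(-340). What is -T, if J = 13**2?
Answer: 182240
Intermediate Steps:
J = 169
T = -182240 (T = (367 + 169)*(-340) = 536*(-340) = -182240)
-T = -1*(-182240) = 182240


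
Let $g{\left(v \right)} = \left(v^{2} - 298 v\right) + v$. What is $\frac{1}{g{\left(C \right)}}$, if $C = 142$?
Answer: $- \frac{1}{22010} \approx -4.5434 \cdot 10^{-5}$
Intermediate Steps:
$g{\left(v \right)} = v^{2} - 297 v$
$\frac{1}{g{\left(C \right)}} = \frac{1}{142 \left(-297 + 142\right)} = \frac{1}{142 \left(-155\right)} = \frac{1}{-22010} = - \frac{1}{22010}$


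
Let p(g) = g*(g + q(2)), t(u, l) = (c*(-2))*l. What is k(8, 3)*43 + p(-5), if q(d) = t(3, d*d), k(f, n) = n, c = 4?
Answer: 314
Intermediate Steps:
t(u, l) = -8*l (t(u, l) = (4*(-2))*l = -8*l)
q(d) = -8*d**2 (q(d) = -8*d*d = -8*d**2)
p(g) = g*(-32 + g) (p(g) = g*(g - 8*2**2) = g*(g - 8*4) = g*(g - 32) = g*(-32 + g))
k(8, 3)*43 + p(-5) = 3*43 - 5*(-32 - 5) = 129 - 5*(-37) = 129 + 185 = 314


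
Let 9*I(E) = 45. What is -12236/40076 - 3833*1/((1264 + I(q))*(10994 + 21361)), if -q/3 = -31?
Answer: -125636339032/411365061405 ≈ -0.30541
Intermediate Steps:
q = 93 (q = -3*(-31) = 93)
I(E) = 5 (I(E) = (⅑)*45 = 5)
-12236/40076 - 3833*1/((1264 + I(q))*(10994 + 21361)) = -12236/40076 - 3833*1/((1264 + 5)*(10994 + 21361)) = -12236*1/40076 - 3833/(1269*32355) = -3059/10019 - 3833/41058495 = -125636339032/411365061405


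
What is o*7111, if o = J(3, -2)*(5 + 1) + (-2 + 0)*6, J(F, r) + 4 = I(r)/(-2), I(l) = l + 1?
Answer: -234663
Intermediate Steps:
I(l) = 1 + l
J(F, r) = -9/2 - r/2 (J(F, r) = -4 + (1 + r)/(-2) = -4 + (1 + r)*(-½) = -4 + (-½ - r/2) = -9/2 - r/2)
o = -33 (o = (-9/2 - ½*(-2))*(5 + 1) + (-2 + 0)*6 = (-9/2 + 1)*6 - 2*6 = -7/2*6 - 12 = -21 - 12 = -33)
o*7111 = -33*7111 = -234663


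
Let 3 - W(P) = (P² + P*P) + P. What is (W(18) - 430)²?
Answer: 1194649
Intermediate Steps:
W(P) = 3 - P - 2*P² (W(P) = 3 - ((P² + P*P) + P) = 3 - ((P² + P²) + P) = 3 - (2*P² + P) = 3 - (P + 2*P²) = 3 + (-P - 2*P²) = 3 - P - 2*P²)
(W(18) - 430)² = ((3 - 1*18 - 2*18²) - 430)² = ((3 - 18 - 2*324) - 430)² = ((3 - 18 - 648) - 430)² = (-663 - 430)² = (-1093)² = 1194649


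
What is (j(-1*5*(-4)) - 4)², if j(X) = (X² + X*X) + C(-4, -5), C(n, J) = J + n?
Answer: 619369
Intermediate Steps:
j(X) = -9 + 2*X² (j(X) = (X² + X*X) + (-5 - 4) = (X² + X²) - 9 = 2*X² - 9 = -9 + 2*X²)
(j(-1*5*(-4)) - 4)² = ((-9 + 2*(-1*5*(-4))²) - 4)² = ((-9 + 2*(-5*(-4))²) - 4)² = ((-9 + 2*20²) - 4)² = ((-9 + 2*400) - 4)² = ((-9 + 800) - 4)² = (791 - 4)² = 787² = 619369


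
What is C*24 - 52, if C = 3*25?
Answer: 1748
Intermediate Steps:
C = 75
C*24 - 52 = 75*24 - 52 = 1800 - 52 = 1748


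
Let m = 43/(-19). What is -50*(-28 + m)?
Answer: 28750/19 ≈ 1513.2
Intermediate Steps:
m = -43/19 (m = 43*(-1/19) = -43/19 ≈ -2.2632)
-50*(-28 + m) = -50*(-28 - 43/19) = -50*(-575/19) = 28750/19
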